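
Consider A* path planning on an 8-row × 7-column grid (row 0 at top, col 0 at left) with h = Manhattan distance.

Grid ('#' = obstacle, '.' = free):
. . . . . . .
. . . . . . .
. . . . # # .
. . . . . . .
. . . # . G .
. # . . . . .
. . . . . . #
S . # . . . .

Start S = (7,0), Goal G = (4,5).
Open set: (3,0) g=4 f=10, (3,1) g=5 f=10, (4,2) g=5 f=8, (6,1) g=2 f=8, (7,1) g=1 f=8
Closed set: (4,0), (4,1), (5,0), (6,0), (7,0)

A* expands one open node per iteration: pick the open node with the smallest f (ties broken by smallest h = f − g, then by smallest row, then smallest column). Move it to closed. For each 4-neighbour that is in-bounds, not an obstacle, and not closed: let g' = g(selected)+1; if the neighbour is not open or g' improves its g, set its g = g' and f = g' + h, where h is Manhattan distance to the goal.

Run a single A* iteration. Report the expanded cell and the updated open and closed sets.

expanded=(4,2); open=[(3,0) g=4 f=10, (3,1) g=5 f=10, (3,2) g=6 f=10, (5,2) g=6 f=10, (6,1) g=2 f=8, (7,1) g=1 f=8]; closed=[(4,0), (4,1), (4,2), (5,0), (6,0), (7,0)]

step 1: expand (4,2) (f=8, h=3) → closed; open now [(3,0) g=4 f=10, (3,1) g=5 f=10, (3,2) g=6 f=10, (5,2) g=6 f=10, (6,1) g=2 f=8, (7,1) g=1 f=8]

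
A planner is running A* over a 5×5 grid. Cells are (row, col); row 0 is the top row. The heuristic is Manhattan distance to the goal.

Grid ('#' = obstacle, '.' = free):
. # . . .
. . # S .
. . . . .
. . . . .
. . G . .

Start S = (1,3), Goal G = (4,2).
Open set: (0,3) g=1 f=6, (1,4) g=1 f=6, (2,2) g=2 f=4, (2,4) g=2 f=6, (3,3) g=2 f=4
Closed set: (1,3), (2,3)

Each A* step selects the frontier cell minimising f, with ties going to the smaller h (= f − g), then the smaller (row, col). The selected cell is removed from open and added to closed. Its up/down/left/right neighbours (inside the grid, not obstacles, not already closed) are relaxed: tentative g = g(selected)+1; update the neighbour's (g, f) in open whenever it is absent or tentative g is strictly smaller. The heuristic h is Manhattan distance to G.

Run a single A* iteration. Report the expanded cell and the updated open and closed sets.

step 1: expand (2,2) (f=4, h=2) → closed; open now [(0,3) g=1 f=6, (1,4) g=1 f=6, (2,1) g=3 f=6, (2,4) g=2 f=6, (3,2) g=3 f=4, (3,3) g=2 f=4]

expanded=(2,2); open=[(0,3) g=1 f=6, (1,4) g=1 f=6, (2,1) g=3 f=6, (2,4) g=2 f=6, (3,2) g=3 f=4, (3,3) g=2 f=4]; closed=[(1,3), (2,2), (2,3)]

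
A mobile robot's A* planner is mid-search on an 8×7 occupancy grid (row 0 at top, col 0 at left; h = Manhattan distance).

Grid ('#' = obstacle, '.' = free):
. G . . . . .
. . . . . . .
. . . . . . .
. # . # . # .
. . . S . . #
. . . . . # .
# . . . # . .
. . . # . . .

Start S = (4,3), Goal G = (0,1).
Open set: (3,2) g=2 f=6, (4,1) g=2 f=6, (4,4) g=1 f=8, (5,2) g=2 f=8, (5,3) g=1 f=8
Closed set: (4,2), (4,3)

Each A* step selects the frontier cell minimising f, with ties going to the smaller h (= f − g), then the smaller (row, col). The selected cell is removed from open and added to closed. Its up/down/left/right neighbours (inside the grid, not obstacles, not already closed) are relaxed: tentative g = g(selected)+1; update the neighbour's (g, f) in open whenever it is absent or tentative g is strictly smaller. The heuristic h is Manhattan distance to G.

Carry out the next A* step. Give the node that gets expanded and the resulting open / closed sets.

expanded=(3,2); open=[(2,2) g=3 f=6, (4,1) g=2 f=6, (4,4) g=1 f=8, (5,2) g=2 f=8, (5,3) g=1 f=8]; closed=[(3,2), (4,2), (4,3)]

step 1: expand (3,2) (f=6, h=4) → closed; open now [(2,2) g=3 f=6, (4,1) g=2 f=6, (4,4) g=1 f=8, (5,2) g=2 f=8, (5,3) g=1 f=8]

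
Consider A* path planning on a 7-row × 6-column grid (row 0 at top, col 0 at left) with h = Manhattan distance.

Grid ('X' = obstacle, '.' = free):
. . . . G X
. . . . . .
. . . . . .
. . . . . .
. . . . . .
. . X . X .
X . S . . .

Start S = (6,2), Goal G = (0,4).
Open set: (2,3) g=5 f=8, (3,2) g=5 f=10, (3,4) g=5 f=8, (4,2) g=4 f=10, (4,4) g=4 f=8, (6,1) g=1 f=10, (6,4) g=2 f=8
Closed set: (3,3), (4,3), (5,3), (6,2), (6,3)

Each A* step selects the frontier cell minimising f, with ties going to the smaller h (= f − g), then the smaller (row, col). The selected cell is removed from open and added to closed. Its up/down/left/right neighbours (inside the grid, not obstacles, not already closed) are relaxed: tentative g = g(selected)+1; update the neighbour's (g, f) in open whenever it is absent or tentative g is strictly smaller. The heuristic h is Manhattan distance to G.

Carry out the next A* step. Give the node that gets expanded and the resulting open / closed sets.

expanded=(2,3); open=[(1,3) g=6 f=8, (2,2) g=6 f=10, (2,4) g=6 f=8, (3,2) g=5 f=10, (3,4) g=5 f=8, (4,2) g=4 f=10, (4,4) g=4 f=8, (6,1) g=1 f=10, (6,4) g=2 f=8]; closed=[(2,3), (3,3), (4,3), (5,3), (6,2), (6,3)]

step 1: expand (2,3) (f=8, h=3) → closed; open now [(1,3) g=6 f=8, (2,2) g=6 f=10, (2,4) g=6 f=8, (3,2) g=5 f=10, (3,4) g=5 f=8, (4,2) g=4 f=10, (4,4) g=4 f=8, (6,1) g=1 f=10, (6,4) g=2 f=8]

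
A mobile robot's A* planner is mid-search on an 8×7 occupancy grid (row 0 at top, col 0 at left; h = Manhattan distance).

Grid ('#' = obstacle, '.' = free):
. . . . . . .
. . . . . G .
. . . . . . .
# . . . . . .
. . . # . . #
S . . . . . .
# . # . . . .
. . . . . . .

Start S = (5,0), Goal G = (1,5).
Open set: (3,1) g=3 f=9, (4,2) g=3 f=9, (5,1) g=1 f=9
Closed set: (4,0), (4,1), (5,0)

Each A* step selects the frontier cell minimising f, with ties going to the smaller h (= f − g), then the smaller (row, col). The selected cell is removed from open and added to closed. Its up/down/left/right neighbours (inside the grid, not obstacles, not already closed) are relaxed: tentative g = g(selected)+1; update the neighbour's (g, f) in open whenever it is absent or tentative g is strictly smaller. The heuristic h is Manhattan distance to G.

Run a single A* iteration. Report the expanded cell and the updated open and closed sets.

step 1: expand (3,1) (f=9, h=6) → closed; open now [(2,1) g=4 f=9, (3,2) g=4 f=9, (4,2) g=3 f=9, (5,1) g=1 f=9]

expanded=(3,1); open=[(2,1) g=4 f=9, (3,2) g=4 f=9, (4,2) g=3 f=9, (5,1) g=1 f=9]; closed=[(3,1), (4,0), (4,1), (5,0)]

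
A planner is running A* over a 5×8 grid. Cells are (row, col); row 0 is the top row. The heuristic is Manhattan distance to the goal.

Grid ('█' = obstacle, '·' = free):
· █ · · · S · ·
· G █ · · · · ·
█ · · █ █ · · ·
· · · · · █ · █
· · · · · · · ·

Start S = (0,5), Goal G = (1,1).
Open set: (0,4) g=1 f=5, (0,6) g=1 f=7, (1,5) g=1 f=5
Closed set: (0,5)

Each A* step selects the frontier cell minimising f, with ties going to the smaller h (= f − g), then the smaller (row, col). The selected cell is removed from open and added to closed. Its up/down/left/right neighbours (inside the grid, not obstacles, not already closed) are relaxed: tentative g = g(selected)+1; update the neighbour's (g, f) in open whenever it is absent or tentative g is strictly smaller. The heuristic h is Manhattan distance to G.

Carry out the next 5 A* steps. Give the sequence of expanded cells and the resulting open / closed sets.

step 1: expand (0,4) (f=5, h=4) → closed; open now [(0,3) g=2 f=5, (0,6) g=1 f=7, (1,4) g=2 f=5, (1,5) g=1 f=5]
step 2: expand (0,3) (f=5, h=3) → closed; open now [(0,2) g=3 f=5, (0,6) g=1 f=7, (1,3) g=3 f=5, (1,4) g=2 f=5, (1,5) g=1 f=5]
step 3: expand (0,2) (f=5, h=2) → closed; open now [(0,6) g=1 f=7, (1,3) g=3 f=5, (1,4) g=2 f=5, (1,5) g=1 f=5]
step 4: expand (1,3) (f=5, h=2) → closed; open now [(0,6) g=1 f=7, (1,4) g=2 f=5, (1,5) g=1 f=5]
step 5: expand (1,4) (f=5, h=3) → closed; open now [(0,6) g=1 f=7, (1,5) g=1 f=5]

order=[(0,4) → (0,3) → (0,2) → (1,3) → (1,4)]; open=[(0,6) g=1 f=7, (1,5) g=1 f=5]; closed=[(0,2), (0,3), (0,4), (0,5), (1,3), (1,4)]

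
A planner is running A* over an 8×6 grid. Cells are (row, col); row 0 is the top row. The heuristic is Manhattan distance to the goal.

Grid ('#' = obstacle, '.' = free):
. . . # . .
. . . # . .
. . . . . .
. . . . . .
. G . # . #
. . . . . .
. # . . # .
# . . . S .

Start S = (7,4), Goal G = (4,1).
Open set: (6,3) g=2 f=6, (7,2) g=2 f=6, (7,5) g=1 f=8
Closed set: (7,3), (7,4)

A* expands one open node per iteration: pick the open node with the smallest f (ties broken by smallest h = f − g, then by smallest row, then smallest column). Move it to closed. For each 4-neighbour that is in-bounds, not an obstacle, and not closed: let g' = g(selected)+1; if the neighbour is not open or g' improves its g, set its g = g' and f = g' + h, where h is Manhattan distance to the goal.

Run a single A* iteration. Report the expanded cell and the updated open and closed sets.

step 1: expand (6,3) (f=6, h=4) → closed; open now [(5,3) g=3 f=6, (6,2) g=3 f=6, (7,2) g=2 f=6, (7,5) g=1 f=8]

expanded=(6,3); open=[(5,3) g=3 f=6, (6,2) g=3 f=6, (7,2) g=2 f=6, (7,5) g=1 f=8]; closed=[(6,3), (7,3), (7,4)]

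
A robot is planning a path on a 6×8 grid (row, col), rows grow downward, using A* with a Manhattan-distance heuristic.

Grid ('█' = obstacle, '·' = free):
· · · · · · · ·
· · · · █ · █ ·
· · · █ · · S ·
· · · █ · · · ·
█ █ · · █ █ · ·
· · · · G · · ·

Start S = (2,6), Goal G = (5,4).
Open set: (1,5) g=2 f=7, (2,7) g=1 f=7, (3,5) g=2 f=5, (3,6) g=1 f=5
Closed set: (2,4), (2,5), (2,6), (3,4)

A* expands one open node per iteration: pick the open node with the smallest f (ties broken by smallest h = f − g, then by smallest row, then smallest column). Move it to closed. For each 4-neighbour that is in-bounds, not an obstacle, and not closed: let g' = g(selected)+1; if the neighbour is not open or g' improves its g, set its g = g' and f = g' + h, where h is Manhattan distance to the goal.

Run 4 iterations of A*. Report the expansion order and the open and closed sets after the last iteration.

step 1: expand (3,5) (f=5, h=3) → closed; open now [(1,5) g=2 f=7, (2,7) g=1 f=7, (3,6) g=1 f=5]
step 2: expand (3,6) (f=5, h=4) → closed; open now [(1,5) g=2 f=7, (2,7) g=1 f=7, (3,7) g=2 f=7, (4,6) g=2 f=5]
step 3: expand (4,6) (f=5, h=3) → closed; open now [(1,5) g=2 f=7, (2,7) g=1 f=7, (3,7) g=2 f=7, (4,7) g=3 f=7, (5,6) g=3 f=5]
step 4: expand (5,6) (f=5, h=2) → closed; open now [(1,5) g=2 f=7, (2,7) g=1 f=7, (3,7) g=2 f=7, (4,7) g=3 f=7, (5,5) g=4 f=5, (5,7) g=4 f=7]

order=[(3,5) → (3,6) → (4,6) → (5,6)]; open=[(1,5) g=2 f=7, (2,7) g=1 f=7, (3,7) g=2 f=7, (4,7) g=3 f=7, (5,5) g=4 f=5, (5,7) g=4 f=7]; closed=[(2,4), (2,5), (2,6), (3,4), (3,5), (3,6), (4,6), (5,6)]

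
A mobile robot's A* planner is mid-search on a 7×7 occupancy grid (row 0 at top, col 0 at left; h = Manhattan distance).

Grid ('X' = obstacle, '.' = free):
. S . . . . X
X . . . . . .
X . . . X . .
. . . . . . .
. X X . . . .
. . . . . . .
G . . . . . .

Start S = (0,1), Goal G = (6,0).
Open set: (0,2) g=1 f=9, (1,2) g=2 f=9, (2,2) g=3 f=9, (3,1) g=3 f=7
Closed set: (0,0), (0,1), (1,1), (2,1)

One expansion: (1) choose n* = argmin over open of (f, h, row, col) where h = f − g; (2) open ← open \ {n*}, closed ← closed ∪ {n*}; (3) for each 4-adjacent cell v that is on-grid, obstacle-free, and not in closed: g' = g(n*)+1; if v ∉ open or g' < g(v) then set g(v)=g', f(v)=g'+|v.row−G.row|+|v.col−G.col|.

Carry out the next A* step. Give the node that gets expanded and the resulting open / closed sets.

expanded=(3,1); open=[(0,2) g=1 f=9, (1,2) g=2 f=9, (2,2) g=3 f=9, (3,0) g=4 f=7, (3,2) g=4 f=9]; closed=[(0,0), (0,1), (1,1), (2,1), (3,1)]

step 1: expand (3,1) (f=7, h=4) → closed; open now [(0,2) g=1 f=9, (1,2) g=2 f=9, (2,2) g=3 f=9, (3,0) g=4 f=7, (3,2) g=4 f=9]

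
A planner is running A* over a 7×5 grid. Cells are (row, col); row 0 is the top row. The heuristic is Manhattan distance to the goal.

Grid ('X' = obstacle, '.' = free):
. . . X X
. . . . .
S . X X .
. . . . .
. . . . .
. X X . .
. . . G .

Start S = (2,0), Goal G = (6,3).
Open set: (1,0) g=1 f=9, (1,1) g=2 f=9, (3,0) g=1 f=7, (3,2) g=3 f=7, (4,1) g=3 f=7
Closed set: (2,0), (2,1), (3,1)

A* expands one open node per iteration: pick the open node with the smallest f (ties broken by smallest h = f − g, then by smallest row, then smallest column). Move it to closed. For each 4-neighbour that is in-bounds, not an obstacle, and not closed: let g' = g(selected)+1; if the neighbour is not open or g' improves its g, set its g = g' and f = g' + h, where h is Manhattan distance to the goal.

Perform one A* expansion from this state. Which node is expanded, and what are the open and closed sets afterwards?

step 1: expand (3,2) (f=7, h=4) → closed; open now [(1,0) g=1 f=9, (1,1) g=2 f=9, (3,0) g=1 f=7, (3,3) g=4 f=7, (4,1) g=3 f=7, (4,2) g=4 f=7]

expanded=(3,2); open=[(1,0) g=1 f=9, (1,1) g=2 f=9, (3,0) g=1 f=7, (3,3) g=4 f=7, (4,1) g=3 f=7, (4,2) g=4 f=7]; closed=[(2,0), (2,1), (3,1), (3,2)]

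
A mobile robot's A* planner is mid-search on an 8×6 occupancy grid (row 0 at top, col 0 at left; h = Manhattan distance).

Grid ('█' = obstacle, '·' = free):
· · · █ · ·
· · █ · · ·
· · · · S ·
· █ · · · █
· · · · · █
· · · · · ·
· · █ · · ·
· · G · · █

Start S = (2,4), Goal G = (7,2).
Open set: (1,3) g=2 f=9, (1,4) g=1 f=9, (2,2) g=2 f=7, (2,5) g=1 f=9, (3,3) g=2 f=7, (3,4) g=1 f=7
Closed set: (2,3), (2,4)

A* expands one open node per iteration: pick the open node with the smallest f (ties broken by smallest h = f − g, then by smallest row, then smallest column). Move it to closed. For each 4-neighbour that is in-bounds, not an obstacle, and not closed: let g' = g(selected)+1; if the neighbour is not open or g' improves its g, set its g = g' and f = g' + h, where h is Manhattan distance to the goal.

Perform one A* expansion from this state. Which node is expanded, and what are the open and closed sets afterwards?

step 1: expand (2,2) (f=7, h=5) → closed; open now [(1,3) g=2 f=9, (1,4) g=1 f=9, (2,1) g=3 f=9, (2,5) g=1 f=9, (3,2) g=3 f=7, (3,3) g=2 f=7, (3,4) g=1 f=7]

expanded=(2,2); open=[(1,3) g=2 f=9, (1,4) g=1 f=9, (2,1) g=3 f=9, (2,5) g=1 f=9, (3,2) g=3 f=7, (3,3) g=2 f=7, (3,4) g=1 f=7]; closed=[(2,2), (2,3), (2,4)]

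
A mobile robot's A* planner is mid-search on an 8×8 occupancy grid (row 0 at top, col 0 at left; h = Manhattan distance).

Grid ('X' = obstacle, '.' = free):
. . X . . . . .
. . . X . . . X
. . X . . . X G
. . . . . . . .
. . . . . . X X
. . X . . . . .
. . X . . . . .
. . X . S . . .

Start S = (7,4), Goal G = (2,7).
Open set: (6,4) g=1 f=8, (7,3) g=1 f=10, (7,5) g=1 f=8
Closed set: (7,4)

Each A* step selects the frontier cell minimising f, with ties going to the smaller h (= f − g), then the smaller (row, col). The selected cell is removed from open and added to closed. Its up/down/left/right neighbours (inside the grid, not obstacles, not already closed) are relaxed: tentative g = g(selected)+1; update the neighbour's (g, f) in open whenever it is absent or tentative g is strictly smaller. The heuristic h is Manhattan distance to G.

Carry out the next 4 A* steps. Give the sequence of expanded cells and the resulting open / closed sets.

step 1: expand (6,4) (f=8, h=7) → closed; open now [(5,4) g=2 f=8, (6,3) g=2 f=10, (6,5) g=2 f=8, (7,3) g=1 f=10, (7,5) g=1 f=8]
step 2: expand (5,4) (f=8, h=6) → closed; open now [(4,4) g=3 f=8, (5,3) g=3 f=10, (5,5) g=3 f=8, (6,3) g=2 f=10, (6,5) g=2 f=8, (7,3) g=1 f=10, (7,5) g=1 f=8]
step 3: expand (4,4) (f=8, h=5) → closed; open now [(3,4) g=4 f=8, (4,3) g=4 f=10, (4,5) g=4 f=8, (5,3) g=3 f=10, (5,5) g=3 f=8, (6,3) g=2 f=10, (6,5) g=2 f=8, (7,3) g=1 f=10, (7,5) g=1 f=8]
step 4: expand (3,4) (f=8, h=4) → closed; open now [(2,4) g=5 f=8, (3,3) g=5 f=10, (3,5) g=5 f=8, (4,3) g=4 f=10, (4,5) g=4 f=8, (5,3) g=3 f=10, (5,5) g=3 f=8, (6,3) g=2 f=10, (6,5) g=2 f=8, (7,3) g=1 f=10, (7,5) g=1 f=8]

order=[(6,4) → (5,4) → (4,4) → (3,4)]; open=[(2,4) g=5 f=8, (3,3) g=5 f=10, (3,5) g=5 f=8, (4,3) g=4 f=10, (4,5) g=4 f=8, (5,3) g=3 f=10, (5,5) g=3 f=8, (6,3) g=2 f=10, (6,5) g=2 f=8, (7,3) g=1 f=10, (7,5) g=1 f=8]; closed=[(3,4), (4,4), (5,4), (6,4), (7,4)]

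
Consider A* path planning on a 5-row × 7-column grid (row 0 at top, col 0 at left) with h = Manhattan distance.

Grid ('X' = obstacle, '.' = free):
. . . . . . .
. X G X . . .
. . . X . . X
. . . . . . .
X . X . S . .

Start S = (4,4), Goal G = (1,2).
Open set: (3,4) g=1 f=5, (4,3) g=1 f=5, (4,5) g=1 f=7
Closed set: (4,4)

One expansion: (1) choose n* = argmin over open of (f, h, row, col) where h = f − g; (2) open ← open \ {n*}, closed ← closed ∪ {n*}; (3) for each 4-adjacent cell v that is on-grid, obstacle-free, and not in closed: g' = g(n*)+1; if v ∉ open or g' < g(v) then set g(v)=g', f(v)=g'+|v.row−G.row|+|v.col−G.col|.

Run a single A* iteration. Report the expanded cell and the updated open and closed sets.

step 1: expand (3,4) (f=5, h=4) → closed; open now [(2,4) g=2 f=5, (3,3) g=2 f=5, (3,5) g=2 f=7, (4,3) g=1 f=5, (4,5) g=1 f=7]

expanded=(3,4); open=[(2,4) g=2 f=5, (3,3) g=2 f=5, (3,5) g=2 f=7, (4,3) g=1 f=5, (4,5) g=1 f=7]; closed=[(3,4), (4,4)]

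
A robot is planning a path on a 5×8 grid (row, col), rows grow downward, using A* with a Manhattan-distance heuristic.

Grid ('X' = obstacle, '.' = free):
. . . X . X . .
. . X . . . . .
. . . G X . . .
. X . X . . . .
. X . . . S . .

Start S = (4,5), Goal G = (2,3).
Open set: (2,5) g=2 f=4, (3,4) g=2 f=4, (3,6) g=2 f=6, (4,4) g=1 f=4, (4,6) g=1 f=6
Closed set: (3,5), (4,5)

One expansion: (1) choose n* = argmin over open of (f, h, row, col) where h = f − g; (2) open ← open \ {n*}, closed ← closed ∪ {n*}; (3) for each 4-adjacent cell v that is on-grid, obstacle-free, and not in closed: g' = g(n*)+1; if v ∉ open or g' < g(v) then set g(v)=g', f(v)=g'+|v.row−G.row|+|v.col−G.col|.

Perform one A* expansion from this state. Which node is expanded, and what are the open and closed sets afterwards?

expanded=(2,5); open=[(1,5) g=3 f=6, (2,6) g=3 f=6, (3,4) g=2 f=4, (3,6) g=2 f=6, (4,4) g=1 f=4, (4,6) g=1 f=6]; closed=[(2,5), (3,5), (4,5)]

step 1: expand (2,5) (f=4, h=2) → closed; open now [(1,5) g=3 f=6, (2,6) g=3 f=6, (3,4) g=2 f=4, (3,6) g=2 f=6, (4,4) g=1 f=4, (4,6) g=1 f=6]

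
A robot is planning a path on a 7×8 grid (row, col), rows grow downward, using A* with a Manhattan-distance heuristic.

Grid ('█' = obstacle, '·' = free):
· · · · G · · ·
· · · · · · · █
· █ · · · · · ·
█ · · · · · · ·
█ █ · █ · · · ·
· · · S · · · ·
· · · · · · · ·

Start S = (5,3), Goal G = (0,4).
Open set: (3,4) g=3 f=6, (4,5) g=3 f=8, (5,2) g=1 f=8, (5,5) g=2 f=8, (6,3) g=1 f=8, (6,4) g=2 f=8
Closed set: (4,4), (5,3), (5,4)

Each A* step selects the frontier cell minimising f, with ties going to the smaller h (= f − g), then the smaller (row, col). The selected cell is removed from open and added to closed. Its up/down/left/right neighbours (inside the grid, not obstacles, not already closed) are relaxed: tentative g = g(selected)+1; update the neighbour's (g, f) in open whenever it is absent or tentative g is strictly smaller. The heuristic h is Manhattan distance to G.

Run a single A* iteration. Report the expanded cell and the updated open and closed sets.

step 1: expand (3,4) (f=6, h=3) → closed; open now [(2,4) g=4 f=6, (3,3) g=4 f=8, (3,5) g=4 f=8, (4,5) g=3 f=8, (5,2) g=1 f=8, (5,5) g=2 f=8, (6,3) g=1 f=8, (6,4) g=2 f=8]

expanded=(3,4); open=[(2,4) g=4 f=6, (3,3) g=4 f=8, (3,5) g=4 f=8, (4,5) g=3 f=8, (5,2) g=1 f=8, (5,5) g=2 f=8, (6,3) g=1 f=8, (6,4) g=2 f=8]; closed=[(3,4), (4,4), (5,3), (5,4)]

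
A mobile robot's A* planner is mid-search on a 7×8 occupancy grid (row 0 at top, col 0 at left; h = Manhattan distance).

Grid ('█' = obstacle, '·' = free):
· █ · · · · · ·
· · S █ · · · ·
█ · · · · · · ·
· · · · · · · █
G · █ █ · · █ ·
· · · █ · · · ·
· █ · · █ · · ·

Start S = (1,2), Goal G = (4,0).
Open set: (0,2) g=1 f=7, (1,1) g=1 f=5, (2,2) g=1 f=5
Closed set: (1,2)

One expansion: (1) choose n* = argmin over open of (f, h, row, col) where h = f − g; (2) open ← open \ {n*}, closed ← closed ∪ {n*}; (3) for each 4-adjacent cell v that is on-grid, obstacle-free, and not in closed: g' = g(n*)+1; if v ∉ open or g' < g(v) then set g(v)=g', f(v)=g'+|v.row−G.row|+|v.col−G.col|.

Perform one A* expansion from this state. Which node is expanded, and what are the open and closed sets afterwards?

step 1: expand (1,1) (f=5, h=4) → closed; open now [(0,2) g=1 f=7, (1,0) g=2 f=5, (2,1) g=2 f=5, (2,2) g=1 f=5]

expanded=(1,1); open=[(0,2) g=1 f=7, (1,0) g=2 f=5, (2,1) g=2 f=5, (2,2) g=1 f=5]; closed=[(1,1), (1,2)]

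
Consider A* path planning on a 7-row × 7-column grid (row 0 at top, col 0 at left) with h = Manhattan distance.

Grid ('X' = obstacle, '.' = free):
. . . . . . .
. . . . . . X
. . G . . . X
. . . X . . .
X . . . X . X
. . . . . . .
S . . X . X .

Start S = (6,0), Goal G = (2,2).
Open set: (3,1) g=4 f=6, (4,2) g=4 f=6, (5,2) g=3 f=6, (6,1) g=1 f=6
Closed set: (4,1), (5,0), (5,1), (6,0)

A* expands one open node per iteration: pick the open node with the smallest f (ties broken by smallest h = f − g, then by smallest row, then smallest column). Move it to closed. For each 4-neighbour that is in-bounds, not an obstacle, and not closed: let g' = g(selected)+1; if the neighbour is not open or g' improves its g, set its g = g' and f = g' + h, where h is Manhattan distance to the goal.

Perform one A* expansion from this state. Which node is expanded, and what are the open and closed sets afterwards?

step 1: expand (3,1) (f=6, h=2) → closed; open now [(2,1) g=5 f=6, (3,0) g=5 f=8, (3,2) g=5 f=6, (4,2) g=4 f=6, (5,2) g=3 f=6, (6,1) g=1 f=6]

expanded=(3,1); open=[(2,1) g=5 f=6, (3,0) g=5 f=8, (3,2) g=5 f=6, (4,2) g=4 f=6, (5,2) g=3 f=6, (6,1) g=1 f=6]; closed=[(3,1), (4,1), (5,0), (5,1), (6,0)]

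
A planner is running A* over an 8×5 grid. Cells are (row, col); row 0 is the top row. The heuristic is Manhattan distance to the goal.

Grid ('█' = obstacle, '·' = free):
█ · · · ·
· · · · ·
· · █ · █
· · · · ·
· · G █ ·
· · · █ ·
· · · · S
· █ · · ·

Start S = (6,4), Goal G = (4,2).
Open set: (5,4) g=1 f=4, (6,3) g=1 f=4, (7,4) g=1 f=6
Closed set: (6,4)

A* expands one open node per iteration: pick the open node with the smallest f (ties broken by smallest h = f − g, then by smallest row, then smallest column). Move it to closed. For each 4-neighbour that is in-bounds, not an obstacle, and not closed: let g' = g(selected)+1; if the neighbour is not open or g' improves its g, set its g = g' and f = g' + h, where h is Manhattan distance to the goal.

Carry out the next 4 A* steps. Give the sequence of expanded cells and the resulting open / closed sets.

step 1: expand (5,4) (f=4, h=3) → closed; open now [(4,4) g=2 f=4, (6,3) g=1 f=4, (7,4) g=1 f=6]
step 2: expand (4,4) (f=4, h=2) → closed; open now [(3,4) g=3 f=6, (6,3) g=1 f=4, (7,4) g=1 f=6]
step 3: expand (6,3) (f=4, h=3) → closed; open now [(3,4) g=3 f=6, (6,2) g=2 f=4, (7,3) g=2 f=6, (7,4) g=1 f=6]
step 4: expand (6,2) (f=4, h=2) → closed; open now [(3,4) g=3 f=6, (5,2) g=3 f=4, (6,1) g=3 f=6, (7,2) g=3 f=6, (7,3) g=2 f=6, (7,4) g=1 f=6]

order=[(5,4) → (4,4) → (6,3) → (6,2)]; open=[(3,4) g=3 f=6, (5,2) g=3 f=4, (6,1) g=3 f=6, (7,2) g=3 f=6, (7,3) g=2 f=6, (7,4) g=1 f=6]; closed=[(4,4), (5,4), (6,2), (6,3), (6,4)]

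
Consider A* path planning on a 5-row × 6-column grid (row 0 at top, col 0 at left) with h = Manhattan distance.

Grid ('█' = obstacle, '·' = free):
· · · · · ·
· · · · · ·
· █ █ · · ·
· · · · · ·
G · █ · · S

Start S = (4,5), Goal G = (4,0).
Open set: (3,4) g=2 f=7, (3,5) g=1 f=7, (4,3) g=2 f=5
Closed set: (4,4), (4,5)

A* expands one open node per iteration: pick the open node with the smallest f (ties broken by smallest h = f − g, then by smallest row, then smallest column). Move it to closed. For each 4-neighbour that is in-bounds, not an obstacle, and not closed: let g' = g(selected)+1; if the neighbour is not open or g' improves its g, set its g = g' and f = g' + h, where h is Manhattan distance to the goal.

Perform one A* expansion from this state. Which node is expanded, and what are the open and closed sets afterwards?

expanded=(4,3); open=[(3,3) g=3 f=7, (3,4) g=2 f=7, (3,5) g=1 f=7]; closed=[(4,3), (4,4), (4,5)]

step 1: expand (4,3) (f=5, h=3) → closed; open now [(3,3) g=3 f=7, (3,4) g=2 f=7, (3,5) g=1 f=7]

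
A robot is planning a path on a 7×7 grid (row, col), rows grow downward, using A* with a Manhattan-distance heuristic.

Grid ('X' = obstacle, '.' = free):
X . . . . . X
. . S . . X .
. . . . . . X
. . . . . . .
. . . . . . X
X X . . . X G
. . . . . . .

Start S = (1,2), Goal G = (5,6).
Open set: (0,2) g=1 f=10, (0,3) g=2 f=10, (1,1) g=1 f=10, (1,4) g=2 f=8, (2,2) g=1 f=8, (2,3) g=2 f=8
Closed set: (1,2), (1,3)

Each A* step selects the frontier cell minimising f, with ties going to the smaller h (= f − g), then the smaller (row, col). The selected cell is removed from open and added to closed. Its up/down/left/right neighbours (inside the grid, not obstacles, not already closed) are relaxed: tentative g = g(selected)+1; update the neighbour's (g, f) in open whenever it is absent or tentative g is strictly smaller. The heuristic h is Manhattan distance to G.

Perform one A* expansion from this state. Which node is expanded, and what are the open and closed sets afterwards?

expanded=(1,4); open=[(0,2) g=1 f=10, (0,3) g=2 f=10, (0,4) g=3 f=10, (1,1) g=1 f=10, (2,2) g=1 f=8, (2,3) g=2 f=8, (2,4) g=3 f=8]; closed=[(1,2), (1,3), (1,4)]

step 1: expand (1,4) (f=8, h=6) → closed; open now [(0,2) g=1 f=10, (0,3) g=2 f=10, (0,4) g=3 f=10, (1,1) g=1 f=10, (2,2) g=1 f=8, (2,3) g=2 f=8, (2,4) g=3 f=8]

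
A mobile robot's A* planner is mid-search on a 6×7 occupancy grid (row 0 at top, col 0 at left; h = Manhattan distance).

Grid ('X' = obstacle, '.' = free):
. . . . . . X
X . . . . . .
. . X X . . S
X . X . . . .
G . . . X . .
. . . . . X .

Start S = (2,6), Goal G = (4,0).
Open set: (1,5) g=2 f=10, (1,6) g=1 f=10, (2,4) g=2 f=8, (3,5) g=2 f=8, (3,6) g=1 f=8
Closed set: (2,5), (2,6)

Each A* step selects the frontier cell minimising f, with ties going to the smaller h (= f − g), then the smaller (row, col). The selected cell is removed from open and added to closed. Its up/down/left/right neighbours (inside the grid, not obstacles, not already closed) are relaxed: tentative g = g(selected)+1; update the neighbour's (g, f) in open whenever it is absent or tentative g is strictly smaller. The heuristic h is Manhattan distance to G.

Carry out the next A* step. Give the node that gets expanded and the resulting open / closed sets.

expanded=(2,4); open=[(1,4) g=3 f=10, (1,5) g=2 f=10, (1,6) g=1 f=10, (3,4) g=3 f=8, (3,5) g=2 f=8, (3,6) g=1 f=8]; closed=[(2,4), (2,5), (2,6)]

step 1: expand (2,4) (f=8, h=6) → closed; open now [(1,4) g=3 f=10, (1,5) g=2 f=10, (1,6) g=1 f=10, (3,4) g=3 f=8, (3,5) g=2 f=8, (3,6) g=1 f=8]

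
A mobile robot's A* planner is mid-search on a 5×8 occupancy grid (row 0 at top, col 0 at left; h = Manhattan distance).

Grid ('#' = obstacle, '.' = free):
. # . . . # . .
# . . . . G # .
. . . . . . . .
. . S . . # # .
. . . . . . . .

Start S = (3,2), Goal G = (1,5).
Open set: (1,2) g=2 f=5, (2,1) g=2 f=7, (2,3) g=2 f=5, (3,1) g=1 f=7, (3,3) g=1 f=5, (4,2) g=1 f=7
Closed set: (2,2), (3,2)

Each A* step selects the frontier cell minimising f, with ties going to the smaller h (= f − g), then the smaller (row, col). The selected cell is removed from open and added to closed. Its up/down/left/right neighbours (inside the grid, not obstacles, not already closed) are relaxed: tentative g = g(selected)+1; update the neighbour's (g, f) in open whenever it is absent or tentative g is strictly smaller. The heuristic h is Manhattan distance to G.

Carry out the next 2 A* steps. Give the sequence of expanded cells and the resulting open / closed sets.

step 1: expand (1,2) (f=5, h=3) → closed; open now [(0,2) g=3 f=7, (1,1) g=3 f=7, (1,3) g=3 f=5, (2,1) g=2 f=7, (2,3) g=2 f=5, (3,1) g=1 f=7, (3,3) g=1 f=5, (4,2) g=1 f=7]
step 2: expand (1,3) (f=5, h=2) → closed; open now [(0,2) g=3 f=7, (0,3) g=4 f=7, (1,1) g=3 f=7, (1,4) g=4 f=5, (2,1) g=2 f=7, (2,3) g=2 f=5, (3,1) g=1 f=7, (3,3) g=1 f=5, (4,2) g=1 f=7]

order=[(1,2) → (1,3)]; open=[(0,2) g=3 f=7, (0,3) g=4 f=7, (1,1) g=3 f=7, (1,4) g=4 f=5, (2,1) g=2 f=7, (2,3) g=2 f=5, (3,1) g=1 f=7, (3,3) g=1 f=5, (4,2) g=1 f=7]; closed=[(1,2), (1,3), (2,2), (3,2)]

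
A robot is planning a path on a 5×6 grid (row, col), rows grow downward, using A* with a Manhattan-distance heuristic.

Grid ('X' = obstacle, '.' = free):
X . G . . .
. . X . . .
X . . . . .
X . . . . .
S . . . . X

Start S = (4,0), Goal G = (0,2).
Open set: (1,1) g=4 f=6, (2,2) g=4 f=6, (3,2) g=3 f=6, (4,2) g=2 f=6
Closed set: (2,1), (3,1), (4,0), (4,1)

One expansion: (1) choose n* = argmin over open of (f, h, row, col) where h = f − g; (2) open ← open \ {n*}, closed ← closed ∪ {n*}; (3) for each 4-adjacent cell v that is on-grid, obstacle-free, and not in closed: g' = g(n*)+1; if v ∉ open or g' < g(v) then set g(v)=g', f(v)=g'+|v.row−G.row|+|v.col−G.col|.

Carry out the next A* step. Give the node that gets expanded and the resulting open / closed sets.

expanded=(1,1); open=[(0,1) g=5 f=6, (1,0) g=5 f=8, (2,2) g=4 f=6, (3,2) g=3 f=6, (4,2) g=2 f=6]; closed=[(1,1), (2,1), (3,1), (4,0), (4,1)]

step 1: expand (1,1) (f=6, h=2) → closed; open now [(0,1) g=5 f=6, (1,0) g=5 f=8, (2,2) g=4 f=6, (3,2) g=3 f=6, (4,2) g=2 f=6]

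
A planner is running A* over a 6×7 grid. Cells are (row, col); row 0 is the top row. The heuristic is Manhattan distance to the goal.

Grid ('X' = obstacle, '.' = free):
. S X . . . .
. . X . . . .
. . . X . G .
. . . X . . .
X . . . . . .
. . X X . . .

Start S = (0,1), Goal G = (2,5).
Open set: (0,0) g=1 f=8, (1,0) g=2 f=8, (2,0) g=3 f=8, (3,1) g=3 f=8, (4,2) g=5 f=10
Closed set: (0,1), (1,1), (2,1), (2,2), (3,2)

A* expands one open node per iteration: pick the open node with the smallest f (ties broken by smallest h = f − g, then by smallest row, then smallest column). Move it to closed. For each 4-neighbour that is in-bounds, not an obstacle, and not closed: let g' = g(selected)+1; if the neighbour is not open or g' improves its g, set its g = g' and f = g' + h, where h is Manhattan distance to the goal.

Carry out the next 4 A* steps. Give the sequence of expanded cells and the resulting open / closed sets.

step 1: expand (2,0) (f=8, h=5) → closed; open now [(0,0) g=1 f=8, (1,0) g=2 f=8, (3,0) g=4 f=10, (3,1) g=3 f=8, (4,2) g=5 f=10]
step 2: expand (3,1) (f=8, h=5) → closed; open now [(0,0) g=1 f=8, (1,0) g=2 f=8, (3,0) g=4 f=10, (4,1) g=4 f=10, (4,2) g=5 f=10]
step 3: expand (1,0) (f=8, h=6) → closed; open now [(0,0) g=1 f=8, (3,0) g=4 f=10, (4,1) g=4 f=10, (4,2) g=5 f=10]
step 4: expand (0,0) (f=8, h=7) → closed; open now [(3,0) g=4 f=10, (4,1) g=4 f=10, (4,2) g=5 f=10]

order=[(2,0) → (3,1) → (1,0) → (0,0)]; open=[(3,0) g=4 f=10, (4,1) g=4 f=10, (4,2) g=5 f=10]; closed=[(0,0), (0,1), (1,0), (1,1), (2,0), (2,1), (2,2), (3,1), (3,2)]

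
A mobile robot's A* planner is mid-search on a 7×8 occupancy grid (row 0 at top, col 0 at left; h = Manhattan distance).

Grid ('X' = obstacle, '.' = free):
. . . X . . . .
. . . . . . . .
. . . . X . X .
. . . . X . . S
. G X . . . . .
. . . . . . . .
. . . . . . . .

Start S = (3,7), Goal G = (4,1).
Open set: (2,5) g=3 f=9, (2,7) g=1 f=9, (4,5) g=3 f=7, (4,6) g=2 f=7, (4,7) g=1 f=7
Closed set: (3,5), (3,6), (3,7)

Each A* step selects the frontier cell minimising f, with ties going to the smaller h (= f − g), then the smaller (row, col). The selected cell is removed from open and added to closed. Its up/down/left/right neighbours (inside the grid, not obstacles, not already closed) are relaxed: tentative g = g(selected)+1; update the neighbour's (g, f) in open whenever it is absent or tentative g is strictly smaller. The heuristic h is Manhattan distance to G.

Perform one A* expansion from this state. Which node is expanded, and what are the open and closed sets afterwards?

expanded=(4,5); open=[(2,5) g=3 f=9, (2,7) g=1 f=9, (4,4) g=4 f=7, (4,6) g=2 f=7, (4,7) g=1 f=7, (5,5) g=4 f=9]; closed=[(3,5), (3,6), (3,7), (4,5)]

step 1: expand (4,5) (f=7, h=4) → closed; open now [(2,5) g=3 f=9, (2,7) g=1 f=9, (4,4) g=4 f=7, (4,6) g=2 f=7, (4,7) g=1 f=7, (5,5) g=4 f=9]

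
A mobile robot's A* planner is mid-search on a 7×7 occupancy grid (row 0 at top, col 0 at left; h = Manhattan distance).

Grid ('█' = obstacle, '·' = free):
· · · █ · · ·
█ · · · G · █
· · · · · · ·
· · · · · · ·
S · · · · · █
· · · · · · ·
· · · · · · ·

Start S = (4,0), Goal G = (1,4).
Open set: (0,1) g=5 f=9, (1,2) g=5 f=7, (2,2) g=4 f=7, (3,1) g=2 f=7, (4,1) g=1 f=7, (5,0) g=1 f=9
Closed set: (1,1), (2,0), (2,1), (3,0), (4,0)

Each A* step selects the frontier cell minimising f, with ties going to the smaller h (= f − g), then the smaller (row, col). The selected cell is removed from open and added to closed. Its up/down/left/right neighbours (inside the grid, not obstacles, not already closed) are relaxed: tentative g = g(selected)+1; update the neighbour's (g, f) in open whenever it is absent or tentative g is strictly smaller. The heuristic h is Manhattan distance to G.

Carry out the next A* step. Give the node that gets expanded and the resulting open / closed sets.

step 1: expand (1,2) (f=7, h=2) → closed; open now [(0,1) g=5 f=9, (0,2) g=6 f=9, (1,3) g=6 f=7, (2,2) g=4 f=7, (3,1) g=2 f=7, (4,1) g=1 f=7, (5,0) g=1 f=9]

expanded=(1,2); open=[(0,1) g=5 f=9, (0,2) g=6 f=9, (1,3) g=6 f=7, (2,2) g=4 f=7, (3,1) g=2 f=7, (4,1) g=1 f=7, (5,0) g=1 f=9]; closed=[(1,1), (1,2), (2,0), (2,1), (3,0), (4,0)]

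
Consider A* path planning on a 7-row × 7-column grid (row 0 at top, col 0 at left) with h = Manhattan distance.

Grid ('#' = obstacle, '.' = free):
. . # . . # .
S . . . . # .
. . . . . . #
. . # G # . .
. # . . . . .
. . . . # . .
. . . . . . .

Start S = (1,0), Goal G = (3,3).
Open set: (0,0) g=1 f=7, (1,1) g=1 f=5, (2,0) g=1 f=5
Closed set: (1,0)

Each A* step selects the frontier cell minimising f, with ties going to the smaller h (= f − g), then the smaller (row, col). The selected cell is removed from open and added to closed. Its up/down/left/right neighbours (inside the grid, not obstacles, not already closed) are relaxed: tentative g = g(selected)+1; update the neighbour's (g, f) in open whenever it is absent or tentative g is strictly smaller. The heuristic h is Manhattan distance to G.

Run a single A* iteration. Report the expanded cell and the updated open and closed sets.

expanded=(1,1); open=[(0,0) g=1 f=7, (0,1) g=2 f=7, (1,2) g=2 f=5, (2,0) g=1 f=5, (2,1) g=2 f=5]; closed=[(1,0), (1,1)]

step 1: expand (1,1) (f=5, h=4) → closed; open now [(0,0) g=1 f=7, (0,1) g=2 f=7, (1,2) g=2 f=5, (2,0) g=1 f=5, (2,1) g=2 f=5]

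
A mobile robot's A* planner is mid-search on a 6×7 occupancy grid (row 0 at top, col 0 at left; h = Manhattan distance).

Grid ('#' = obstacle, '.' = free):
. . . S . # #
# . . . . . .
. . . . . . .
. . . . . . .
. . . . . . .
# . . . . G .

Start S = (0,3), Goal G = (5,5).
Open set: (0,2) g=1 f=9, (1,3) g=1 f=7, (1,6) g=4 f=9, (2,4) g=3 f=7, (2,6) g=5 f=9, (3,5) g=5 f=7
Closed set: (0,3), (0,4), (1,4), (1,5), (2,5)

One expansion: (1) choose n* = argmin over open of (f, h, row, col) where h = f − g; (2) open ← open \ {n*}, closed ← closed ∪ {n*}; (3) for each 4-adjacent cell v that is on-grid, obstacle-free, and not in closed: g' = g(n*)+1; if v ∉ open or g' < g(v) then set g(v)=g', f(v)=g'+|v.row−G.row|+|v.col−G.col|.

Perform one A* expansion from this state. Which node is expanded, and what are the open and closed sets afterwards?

step 1: expand (3,5) (f=7, h=2) → closed; open now [(0,2) g=1 f=9, (1,3) g=1 f=7, (1,6) g=4 f=9, (2,4) g=3 f=7, (2,6) g=5 f=9, (3,4) g=6 f=9, (3,6) g=6 f=9, (4,5) g=6 f=7]

expanded=(3,5); open=[(0,2) g=1 f=9, (1,3) g=1 f=7, (1,6) g=4 f=9, (2,4) g=3 f=7, (2,6) g=5 f=9, (3,4) g=6 f=9, (3,6) g=6 f=9, (4,5) g=6 f=7]; closed=[(0,3), (0,4), (1,4), (1,5), (2,5), (3,5)]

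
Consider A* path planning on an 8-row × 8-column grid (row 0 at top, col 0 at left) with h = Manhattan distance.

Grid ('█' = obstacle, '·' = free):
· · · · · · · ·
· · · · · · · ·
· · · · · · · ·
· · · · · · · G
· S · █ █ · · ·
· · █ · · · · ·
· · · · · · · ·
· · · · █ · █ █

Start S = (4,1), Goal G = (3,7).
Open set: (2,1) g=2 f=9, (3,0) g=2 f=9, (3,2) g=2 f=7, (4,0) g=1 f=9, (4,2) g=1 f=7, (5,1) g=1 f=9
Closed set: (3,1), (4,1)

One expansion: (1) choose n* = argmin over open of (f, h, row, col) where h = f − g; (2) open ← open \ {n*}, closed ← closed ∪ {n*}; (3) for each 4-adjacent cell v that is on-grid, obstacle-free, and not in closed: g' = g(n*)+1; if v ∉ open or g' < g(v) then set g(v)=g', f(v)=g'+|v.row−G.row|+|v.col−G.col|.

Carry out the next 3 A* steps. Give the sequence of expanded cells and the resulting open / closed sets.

step 1: expand (3,2) (f=7, h=5) → closed; open now [(2,1) g=2 f=9, (2,2) g=3 f=9, (3,0) g=2 f=9, (3,3) g=3 f=7, (4,0) g=1 f=9, (4,2) g=1 f=7, (5,1) g=1 f=9]
step 2: expand (3,3) (f=7, h=4) → closed; open now [(2,1) g=2 f=9, (2,2) g=3 f=9, (2,3) g=4 f=9, (3,0) g=2 f=9, (3,4) g=4 f=7, (4,0) g=1 f=9, (4,2) g=1 f=7, (5,1) g=1 f=9]
step 3: expand (3,4) (f=7, h=3) → closed; open now [(2,1) g=2 f=9, (2,2) g=3 f=9, (2,3) g=4 f=9, (2,4) g=5 f=9, (3,0) g=2 f=9, (3,5) g=5 f=7, (4,0) g=1 f=9, (4,2) g=1 f=7, (5,1) g=1 f=9]

order=[(3,2) → (3,3) → (3,4)]; open=[(2,1) g=2 f=9, (2,2) g=3 f=9, (2,3) g=4 f=9, (2,4) g=5 f=9, (3,0) g=2 f=9, (3,5) g=5 f=7, (4,0) g=1 f=9, (4,2) g=1 f=7, (5,1) g=1 f=9]; closed=[(3,1), (3,2), (3,3), (3,4), (4,1)]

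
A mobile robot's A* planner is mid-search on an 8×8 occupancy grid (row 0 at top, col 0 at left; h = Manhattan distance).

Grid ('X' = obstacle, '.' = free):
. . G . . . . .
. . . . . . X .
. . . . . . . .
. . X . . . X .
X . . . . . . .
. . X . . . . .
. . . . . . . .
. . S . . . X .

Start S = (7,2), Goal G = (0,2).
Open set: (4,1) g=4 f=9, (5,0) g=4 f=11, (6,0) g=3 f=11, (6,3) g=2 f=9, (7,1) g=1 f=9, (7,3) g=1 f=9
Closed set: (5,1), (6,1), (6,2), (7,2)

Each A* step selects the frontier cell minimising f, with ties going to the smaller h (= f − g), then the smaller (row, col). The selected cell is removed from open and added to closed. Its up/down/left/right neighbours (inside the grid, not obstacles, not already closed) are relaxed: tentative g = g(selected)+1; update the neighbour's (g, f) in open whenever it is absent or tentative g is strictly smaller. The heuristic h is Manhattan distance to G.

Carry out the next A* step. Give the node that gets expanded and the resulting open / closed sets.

expanded=(4,1); open=[(3,1) g=5 f=9, (4,2) g=5 f=9, (5,0) g=4 f=11, (6,0) g=3 f=11, (6,3) g=2 f=9, (7,1) g=1 f=9, (7,3) g=1 f=9]; closed=[(4,1), (5,1), (6,1), (6,2), (7,2)]

step 1: expand (4,1) (f=9, h=5) → closed; open now [(3,1) g=5 f=9, (4,2) g=5 f=9, (5,0) g=4 f=11, (6,0) g=3 f=11, (6,3) g=2 f=9, (7,1) g=1 f=9, (7,3) g=1 f=9]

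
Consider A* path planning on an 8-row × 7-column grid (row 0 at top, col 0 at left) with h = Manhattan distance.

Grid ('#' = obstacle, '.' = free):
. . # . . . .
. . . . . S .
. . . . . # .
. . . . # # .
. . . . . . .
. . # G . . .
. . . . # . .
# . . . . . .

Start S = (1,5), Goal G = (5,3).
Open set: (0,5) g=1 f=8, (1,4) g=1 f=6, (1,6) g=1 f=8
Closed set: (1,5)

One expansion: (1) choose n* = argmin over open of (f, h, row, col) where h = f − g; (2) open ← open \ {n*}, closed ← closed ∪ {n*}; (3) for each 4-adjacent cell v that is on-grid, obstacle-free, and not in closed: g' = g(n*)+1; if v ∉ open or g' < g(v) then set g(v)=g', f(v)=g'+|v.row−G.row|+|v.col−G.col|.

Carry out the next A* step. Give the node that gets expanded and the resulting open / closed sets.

expanded=(1,4); open=[(0,4) g=2 f=8, (0,5) g=1 f=8, (1,3) g=2 f=6, (1,6) g=1 f=8, (2,4) g=2 f=6]; closed=[(1,4), (1,5)]

step 1: expand (1,4) (f=6, h=5) → closed; open now [(0,4) g=2 f=8, (0,5) g=1 f=8, (1,3) g=2 f=6, (1,6) g=1 f=8, (2,4) g=2 f=6]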